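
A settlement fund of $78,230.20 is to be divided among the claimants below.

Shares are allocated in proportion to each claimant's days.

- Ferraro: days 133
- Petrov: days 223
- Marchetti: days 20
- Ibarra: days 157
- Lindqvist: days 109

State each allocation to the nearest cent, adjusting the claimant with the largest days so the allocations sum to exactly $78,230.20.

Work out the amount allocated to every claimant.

Days total: 133 + 223 + 20 + 157 + 109 = 642.
Raw shares: Ferraro 16,206.5679; Petrov 27,173.4184; Marchetti 2,437.0779; Ibarra 19,131.0614; Lindqvist 13,282.0745.
Rounded to nearest cent: Ferraro $16,206.57; Petrov $27,173.42; Marchetti $2,437.08; Ibarra $19,131.06; Lindqvist $13,282.07. Sum = $78,230.20.
No rounding difference to absorb.

Ferraro: $16,206.57; Petrov: $27,173.42; Marchetti: $2,437.08; Ibarra: $19,131.06; Lindqvist: $13,282.07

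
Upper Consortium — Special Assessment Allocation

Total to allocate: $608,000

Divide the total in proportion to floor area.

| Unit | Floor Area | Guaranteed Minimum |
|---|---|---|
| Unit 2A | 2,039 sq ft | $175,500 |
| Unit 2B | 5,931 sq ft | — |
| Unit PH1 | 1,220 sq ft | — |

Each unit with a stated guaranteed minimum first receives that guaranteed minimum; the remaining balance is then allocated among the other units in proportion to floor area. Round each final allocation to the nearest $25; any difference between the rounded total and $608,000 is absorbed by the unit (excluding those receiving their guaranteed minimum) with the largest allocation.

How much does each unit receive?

Fund the minimums — Unit 2A $175,500. Residual $432,500.
Residual split over remaining floor area 7,151: Unit 2B 358,713.12 → $358,725; Unit PH1 73,786.88 → $73,775.

Unit 2A: $175,500; Unit 2B: $358,725; Unit PH1: $73,775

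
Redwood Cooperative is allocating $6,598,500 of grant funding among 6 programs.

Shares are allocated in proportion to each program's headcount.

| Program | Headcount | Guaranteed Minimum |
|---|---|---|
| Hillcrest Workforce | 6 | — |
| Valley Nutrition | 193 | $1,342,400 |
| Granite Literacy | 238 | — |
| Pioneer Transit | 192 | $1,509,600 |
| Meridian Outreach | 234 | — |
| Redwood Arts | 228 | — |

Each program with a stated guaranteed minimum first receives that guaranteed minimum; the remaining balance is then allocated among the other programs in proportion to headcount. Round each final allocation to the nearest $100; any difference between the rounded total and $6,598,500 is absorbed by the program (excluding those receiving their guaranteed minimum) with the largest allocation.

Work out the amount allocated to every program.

Hillcrest Workforce: $31,800; Valley Nutrition: $1,342,400; Granite Literacy: $1,263,000; Pioneer Transit: $1,509,600; Meridian Outreach: $1,241,800; Redwood Arts: $1,209,900

Fund the minimums — Valley Nutrition $1,342,400; Pioneer Transit $1,509,600. Residual $3,746,500.
Residual split over remaining headcount 706: Hillcrest Workforce 31,839.94 → $31,800; Granite Literacy 1,262,984.42 → $1,263,000; Meridian Outreach 1,241,757.79 → $1,241,800; Redwood Arts 1,209,917.85 → $1,209,900.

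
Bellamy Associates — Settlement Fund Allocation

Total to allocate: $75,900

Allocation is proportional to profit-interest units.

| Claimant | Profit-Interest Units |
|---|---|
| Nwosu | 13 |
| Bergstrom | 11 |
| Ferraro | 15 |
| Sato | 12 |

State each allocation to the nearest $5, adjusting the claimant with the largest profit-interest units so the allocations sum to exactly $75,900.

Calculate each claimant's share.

Sum of profit-interest units: 13 + 11 + 15 + 12 = 51.
Pro-rata amounts: Nwosu 19,347.06; Bergstrom 16,370.59; Ferraro 22,323.53; Sato 17,858.82.
At nearest $5: Nwosu $19,345; Bergstrom $16,370; Ferraro $22,325; Sato $17,860. Sum = $75,900.
Rounded total matches; no reconciliation needed.

Nwosu: $19,345 · Bergstrom: $16,370 · Ferraro: $22,325 · Sato: $17,860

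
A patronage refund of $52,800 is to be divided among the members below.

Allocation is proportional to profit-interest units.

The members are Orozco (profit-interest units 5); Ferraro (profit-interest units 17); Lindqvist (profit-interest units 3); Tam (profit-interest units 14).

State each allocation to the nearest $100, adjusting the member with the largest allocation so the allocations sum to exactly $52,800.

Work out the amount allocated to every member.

Orozco: $6,800 · Ferraro: $22,900 · Lindqvist: $4,100 · Tam: $19,000

Sum of profit-interest units: 39.
Raw shares: Orozco 5/39 × $52,800 = 6,769.23; Ferraro 17/39 × $52,800 = 23,015.38; Lindqvist 3/39 × $52,800 = 4,061.54; Tam 14/39 × $52,800 = 18,953.85.
Rounded to nearest $100: Orozco $6,800; Ferraro $23,000; Lindqvist $4,100; Tam $19,000. Sum = $52,900.
Difference $52,800 − $52,900 = −$100 applied to largest allocation (Ferraro): Ferraro becomes $22,900.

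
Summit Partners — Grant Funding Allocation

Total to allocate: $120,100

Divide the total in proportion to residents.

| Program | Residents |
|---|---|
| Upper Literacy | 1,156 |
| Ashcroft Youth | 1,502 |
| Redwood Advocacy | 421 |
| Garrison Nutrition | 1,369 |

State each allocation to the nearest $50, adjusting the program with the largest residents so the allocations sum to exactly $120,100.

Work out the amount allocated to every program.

Upper Literacy: $31,200 | Ashcroft Youth: $40,600 | Redwood Advocacy: $11,350 | Garrison Nutrition: $36,950

Combined residents = 1,156 + 1,502 + 421 + 1,369 = 4,448.
Raw shares: Upper Literacy 31,213.04; Ashcroft Youth 40,555.35; Redwood Advocacy 11,367.38; Garrison Nutrition 36,964.23.
Rounded to nearest $50: Upper Literacy $31,200; Ashcroft Youth $40,550; Redwood Advocacy $11,350; Garrison Nutrition $36,950. Sum = $120,050.
Difference $120,100 − $120,050 = +$50 applied to largest residents (Ashcroft Youth): Ashcroft Youth becomes $40,600.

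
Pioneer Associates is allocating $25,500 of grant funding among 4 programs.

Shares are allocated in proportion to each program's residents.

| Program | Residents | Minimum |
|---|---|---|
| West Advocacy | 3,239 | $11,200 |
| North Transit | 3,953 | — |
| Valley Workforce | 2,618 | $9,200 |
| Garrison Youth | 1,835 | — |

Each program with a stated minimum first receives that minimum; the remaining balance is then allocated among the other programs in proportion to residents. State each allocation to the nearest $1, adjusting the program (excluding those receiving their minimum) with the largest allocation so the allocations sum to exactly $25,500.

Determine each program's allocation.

West Advocacy: $11,200; North Transit: $3,483; Valley Workforce: $9,200; Garrison Youth: $1,617

Minimums first: West Advocacy $11,200; Valley Workforce $9,200. Residual $5,100.
Residual split over remaining residents 5,788: North Transit 3,483.12 → $3,483; Garrison Youth 1,616.88 → $1,617.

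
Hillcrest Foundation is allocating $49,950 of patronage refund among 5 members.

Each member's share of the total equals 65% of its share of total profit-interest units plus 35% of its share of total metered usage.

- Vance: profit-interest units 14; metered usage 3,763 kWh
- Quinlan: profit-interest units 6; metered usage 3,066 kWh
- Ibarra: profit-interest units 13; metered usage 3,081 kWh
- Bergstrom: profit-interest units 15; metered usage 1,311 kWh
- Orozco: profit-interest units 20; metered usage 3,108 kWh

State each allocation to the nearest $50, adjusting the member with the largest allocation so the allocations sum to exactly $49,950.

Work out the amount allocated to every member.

Profit-interest units total 68; metered usage total 14,329.
Combined weights (65% profit-interest units + 35% metered usage): Vance 0.2257; Quinlan 0.1322; Ibarra 0.1995; Bergstrom 0.1754; Orozco 0.2671.
Raw shares: Vance 11,275.64; Quinlan 6,605.54; Ibarra 9,966.08; Bergstrom 8,761.47; Orozco 13,341.27.
After rounding ($50): Vance $11,300; Quinlan $6,600; Ibarra $9,950; Bergstrom $8,750; Orozco $13,350. Sum = $49,950.
Rounded total matches; no reconciliation needed.

Vance: $11,300 · Quinlan: $6,600 · Ibarra: $9,950 · Bergstrom: $8,750 · Orozco: $13,350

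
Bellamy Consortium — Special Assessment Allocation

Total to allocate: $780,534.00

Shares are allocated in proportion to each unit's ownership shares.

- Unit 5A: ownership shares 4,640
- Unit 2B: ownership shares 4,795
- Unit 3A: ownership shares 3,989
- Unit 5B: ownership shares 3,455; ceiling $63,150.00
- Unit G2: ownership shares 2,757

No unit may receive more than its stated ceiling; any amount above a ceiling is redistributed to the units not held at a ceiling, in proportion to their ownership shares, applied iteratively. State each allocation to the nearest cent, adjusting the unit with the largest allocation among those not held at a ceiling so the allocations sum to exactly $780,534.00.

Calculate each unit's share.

Combined ownership shares = 19,636.
Unconstrained shares: Unit 5A 184,440.7089; Unit 2B 190,601.9826; Unit 3A 158,563.3594; Unit 5B 137,336.7779; Unit G2 109,591.1712.
Cap binds for Unit 5B ($63,150.00); balance $717,384.00 reallocated over remaining ownership shares 16,181.
Redistributed shares: Unit 5A 205,714.2179 → $205,714.22; Unit 2B 212,586.1368 → $212,586.14; Unit 3A 176,852.1585 → $176,852.16; Unit G2 122,231.4868 → $122,231.49.
Rounding difference −$0.01 applied to Unit 2B → $212,586.13.

Unit 5A: $205,714.22 · Unit 2B: $212,586.13 · Unit 3A: $176,852.16 · Unit 5B: $63,150.00 · Unit G2: $122,231.49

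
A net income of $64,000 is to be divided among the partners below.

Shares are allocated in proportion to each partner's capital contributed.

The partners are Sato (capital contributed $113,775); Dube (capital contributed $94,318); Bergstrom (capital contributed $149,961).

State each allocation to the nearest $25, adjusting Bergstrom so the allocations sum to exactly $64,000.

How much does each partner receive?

Sato: $20,325 | Dube: $16,850 | Bergstrom: $26,825

Sum of capital contributed: 358,054.
Pro-rata amounts: Sato 113,775/358,054 × $64,000 = 20,336.60; Dube 94,318/358,054 × $64,000 = 16,858.78; Bergstrom 149,961/358,054 × $64,000 = 26,804.63.
At nearest $25: Sato $20,325; Dube $16,850; Bergstrom $26,800. Sum = $63,975.
Difference $64,000 − $63,975 = +$25 applied to Bergstrom: Bergstrom becomes $26,825.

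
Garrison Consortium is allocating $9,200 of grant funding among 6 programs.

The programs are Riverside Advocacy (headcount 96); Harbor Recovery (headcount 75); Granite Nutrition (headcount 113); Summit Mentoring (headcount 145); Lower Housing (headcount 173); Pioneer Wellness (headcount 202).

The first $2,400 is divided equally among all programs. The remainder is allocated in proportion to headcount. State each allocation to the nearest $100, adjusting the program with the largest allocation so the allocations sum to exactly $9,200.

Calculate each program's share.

Equal tier: $2,400 ÷ 6 = $400 apiece.
Remainder $6,800 by headcount (total 804): Riverside Advocacy 811.94 → $800; Harbor Recovery 634.33 → $600; Granite Nutrition 955.72 → $1,000; Summit Mentoring 1,226.37 → $1,200; Lower Housing 1,463.18 → $1,500; Pioneer Wellness 1,708.46 → $1,700.
Totals: Riverside Advocacy $400 + $800 = $1,200; Harbor Recovery $400 + $600 = $1,000; Granite Nutrition $400 + $1,000 = $1,400; Summit Mentoring $400 + $1,200 = $1,600; Lower Housing $400 + $1,500 = $1,900; Pioneer Wellness $400 + $1,700 = $2,100.

Riverside Advocacy: $1,200; Harbor Recovery: $1,000; Granite Nutrition: $1,400; Summit Mentoring: $1,600; Lower Housing: $1,900; Pioneer Wellness: $2,100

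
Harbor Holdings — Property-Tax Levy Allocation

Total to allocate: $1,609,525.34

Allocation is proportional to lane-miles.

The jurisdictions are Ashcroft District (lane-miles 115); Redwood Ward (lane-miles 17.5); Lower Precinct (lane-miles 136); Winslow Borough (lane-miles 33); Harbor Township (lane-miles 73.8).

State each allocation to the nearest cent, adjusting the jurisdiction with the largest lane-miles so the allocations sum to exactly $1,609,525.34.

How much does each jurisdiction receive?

Ashcroft District: $493,193.22 · Redwood Ward: $75,051.14 · Lower Precinct: $583,254.58 · Winslow Borough: $141,525.01 · Harbor Township: $316,501.39

Sum of lane-miles: 115 + 17.5 + 136 + 33 + 73.8 = 375.3.
Raw shares: Ashcroft District 493,193.2164; Redwood Ward 75,051.1416; Lower Precinct 583,254.5863; Winslow Borough 141,525.0099; Harbor Township 316,501.3858.
Rounded to nearest cent: Ashcroft District $493,193.22; Redwood Ward $75,051.14; Lower Precinct $583,254.59; Winslow Borough $141,525.01; Harbor Township $316,501.39. Sum = $1,609,525.35.
Difference $1,609,525.34 − $1,609,525.35 = −$0.01 applied to largest lane-miles (Lower Precinct): Lower Precinct becomes $583,254.58.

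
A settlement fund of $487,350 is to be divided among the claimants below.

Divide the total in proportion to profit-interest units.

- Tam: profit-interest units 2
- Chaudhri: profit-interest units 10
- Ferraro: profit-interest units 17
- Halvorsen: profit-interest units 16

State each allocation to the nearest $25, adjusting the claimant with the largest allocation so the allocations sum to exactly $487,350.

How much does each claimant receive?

Tam: $21,650 | Chaudhri: $108,300 | Ferraro: $184,125 | Halvorsen: $173,275

Total profit-interest units = 45.
Raw shares: Tam 2/45 × $487,350 = 21,660.00; Chaudhri 10/45 × $487,350 = 108,300.00; Ferraro 17/45 × $487,350 = 184,110.00; Halvorsen 16/45 × $487,350 = 173,280.00.
After rounding ($25): Tam $21,650; Chaudhri $108,300; Ferraro $184,100; Halvorsen $173,275. Sum = $487,325.
Difference $487,350 − $487,325 = +$25 applied to largest allocation (Ferraro): Ferraro becomes $184,125.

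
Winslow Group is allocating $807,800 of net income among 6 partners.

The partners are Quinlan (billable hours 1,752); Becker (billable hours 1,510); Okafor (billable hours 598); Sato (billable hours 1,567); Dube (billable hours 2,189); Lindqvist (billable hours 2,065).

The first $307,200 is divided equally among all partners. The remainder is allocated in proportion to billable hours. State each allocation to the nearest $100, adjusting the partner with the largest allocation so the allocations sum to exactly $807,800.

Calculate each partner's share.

First tranche $307,200 split equally: $51,200 each.
Remainder $500,600 by billable hours (total 9,681): Quinlan 90,595.10 → $90,600; Becker 78,081.40 → $78,100; Okafor 30,922.30 → $30,900; Sato 81,028.84 → $81,000; Dube 113,192.17 → $113,200; Lindqvist 106,780.19 → $106,800.
Totals: Quinlan $51,200 + $90,600 = $141,800; Becker $51,200 + $78,100 = $129,300; Okafor $51,200 + $30,900 = $82,100; Sato $51,200 + $81,000 = $132,200; Dube $51,200 + $113,200 = $164,400; Lindqvist $51,200 + $106,800 = $158,000.

Quinlan: $141,800 | Becker: $129,300 | Okafor: $82,100 | Sato: $132,200 | Dube: $164,400 | Lindqvist: $158,000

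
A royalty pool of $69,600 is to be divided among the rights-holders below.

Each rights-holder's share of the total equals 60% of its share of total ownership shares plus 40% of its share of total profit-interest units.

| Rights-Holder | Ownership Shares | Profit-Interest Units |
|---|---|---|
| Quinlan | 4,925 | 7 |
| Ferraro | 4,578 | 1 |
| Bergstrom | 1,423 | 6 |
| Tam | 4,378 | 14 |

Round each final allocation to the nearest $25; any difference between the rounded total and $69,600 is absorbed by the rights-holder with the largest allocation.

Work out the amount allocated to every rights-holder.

Quinlan: $20,400 | Ferraro: $13,475 | Bergstrom: $9,850 | Tam: $25,875

Totals — ownership shares 15,304, profit-interest units 28.
Blended shares (60% ownership shares + 40% profit-interest units): Quinlan 0.2931; Ferraro 0.1938; Bergstrom 0.1415; Tam 0.3716.
Proportional shares: Quinlan 20,398.84; Ferraro 13,486.27; Bergstrom 9,848.65; Tam 25,866.24.
Rounded to nearest $25: Quinlan $20,400; Ferraro $13,475; Bergstrom $9,850; Tam $25,875. Sum = $69,600.
No rounding difference to absorb.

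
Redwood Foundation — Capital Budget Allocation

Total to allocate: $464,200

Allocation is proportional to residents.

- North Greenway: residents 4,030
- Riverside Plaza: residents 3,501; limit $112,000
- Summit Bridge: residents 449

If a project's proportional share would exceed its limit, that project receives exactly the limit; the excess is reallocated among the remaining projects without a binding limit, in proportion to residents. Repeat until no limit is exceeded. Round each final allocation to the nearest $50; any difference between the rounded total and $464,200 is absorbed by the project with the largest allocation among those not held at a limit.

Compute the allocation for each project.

Residents total: 7,980.
Unconstrained shares: North Greenway 234,426.82; Riverside Plaza 203,654.66; Summit Bridge 26,118.52.
Held at cap: Riverside Plaza ($112,000); balance $352,200 reallocated over remaining residents 4,479.
Redistributed shares: North Greenway 316,893.50 → $316,900; Summit Bridge 35,306.50 → $35,300.

North Greenway: $316,900; Riverside Plaza: $112,000; Summit Bridge: $35,300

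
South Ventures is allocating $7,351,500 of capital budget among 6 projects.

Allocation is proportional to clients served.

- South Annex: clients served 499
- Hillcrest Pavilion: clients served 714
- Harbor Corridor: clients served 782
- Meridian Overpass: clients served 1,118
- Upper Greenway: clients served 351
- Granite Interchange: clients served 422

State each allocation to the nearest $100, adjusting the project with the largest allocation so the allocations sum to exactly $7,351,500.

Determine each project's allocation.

South Annex: $944,000 | Hillcrest Pavilion: $1,350,700 | Harbor Corridor: $1,479,400 | Meridian Overpass: $2,115,100 | Upper Greenway: $664,000 | Granite Interchange: $798,300

Total clients served = 3,886.
Raw shares: South Annex 499/3,886 × $7,351,500 = 944,003.73; Hillcrest Pavilion 714/3,886 × $7,351,500 = 1,350,738.81; Harbor Corridor 782/3,886 × $7,351,500 = 1,479,380.60; Meridian Overpass 1,118/3,886 × $7,351,500 = 2,115,022.39; Upper Greenway 351/3,886 × $7,351,500 = 664,018.66; Granite Interchange 422/3,886 × $7,351,500 = 798,335.82.
Rounded to nearest $100: South Annex $944,000; Hillcrest Pavilion $1,350,700; Harbor Corridor $1,479,400; Meridian Overpass $2,115,000; Upper Greenway $664,000; Granite Interchange $798,300. Sum = $7,351,400.
Difference $7,351,500 − $7,351,400 = +$100 applied to largest allocation (Meridian Overpass): Meridian Overpass becomes $2,115,100.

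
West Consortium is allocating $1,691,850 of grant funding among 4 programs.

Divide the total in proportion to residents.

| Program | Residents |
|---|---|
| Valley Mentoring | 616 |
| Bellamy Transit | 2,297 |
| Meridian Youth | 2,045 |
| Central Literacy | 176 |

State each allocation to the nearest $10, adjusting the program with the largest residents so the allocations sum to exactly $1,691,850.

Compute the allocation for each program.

Combined residents = 5,134.
Pro-rata amounts: Valley Mentoring 616/5,134 × $1,691,850 = 202,995.64; Bellamy Transit 2,297/5,134 × $1,691,850 = 756,949.64; Meridian Youth 2,045/5,134 × $1,691,850 = 673,905.97; Central Literacy 176/5,134 × $1,691,850 = 57,998.75.
Rounded to nearest $10: Valley Mentoring $203,000; Bellamy Transit $756,950; Meridian Youth $673,910; Central Literacy $58,000. Sum = $1,691,860.
Difference $1,691,850 − $1,691,860 = −$10 applied to largest residents (Bellamy Transit): Bellamy Transit becomes $756,940.

Valley Mentoring: $203,000; Bellamy Transit: $756,940; Meridian Youth: $673,910; Central Literacy: $58,000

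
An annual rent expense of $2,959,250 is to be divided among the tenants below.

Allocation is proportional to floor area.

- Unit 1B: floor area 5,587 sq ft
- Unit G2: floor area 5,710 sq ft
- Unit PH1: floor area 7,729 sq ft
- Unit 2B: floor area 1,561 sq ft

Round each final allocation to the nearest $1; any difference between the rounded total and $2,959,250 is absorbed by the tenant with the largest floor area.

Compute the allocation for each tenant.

Total floor area = 5,587 + 5,710 + 7,729 + 1,561 = 20,587.
Proportional shares: Unit 1B 803,095.63; Unit G2 820,776.10; Unit PH1 1,110,994.47; Unit 2B 224,383.80.
Rounded to nearest $1: Unit 1B $803,096; Unit G2 $820,776; Unit PH1 $1,110,994; Unit 2B $224,384. Sum = $2,959,250.
No rounding difference to absorb.

Unit 1B: $803,096 | Unit G2: $820,776 | Unit PH1: $1,110,994 | Unit 2B: $224,384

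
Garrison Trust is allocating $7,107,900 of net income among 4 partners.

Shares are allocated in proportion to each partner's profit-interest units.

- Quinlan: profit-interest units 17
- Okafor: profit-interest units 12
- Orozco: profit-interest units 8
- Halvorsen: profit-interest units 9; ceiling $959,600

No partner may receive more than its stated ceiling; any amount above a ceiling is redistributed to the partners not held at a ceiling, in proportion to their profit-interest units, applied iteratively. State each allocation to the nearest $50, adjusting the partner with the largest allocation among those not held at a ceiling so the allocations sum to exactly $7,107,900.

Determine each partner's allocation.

Total profit-interest units = 46.
Proportional shares (ignoring caps): Quinlan 2,626,832.61; Okafor 1,854,234.78; Orozco 1,236,156.52; Halvorsen 1,390,676.09.
Held at cap: Halvorsen ($959,600); remaining pool $6,148,300 reallocated over remaining profit-interest units 37.
Redistributed shares: Quinlan 2,824,894.59 → $2,824,900; Okafor 1,994,043.24 → $1,994,050; Orozco 1,329,362.16 → $1,329,350.

Quinlan: $2,824,900 | Okafor: $1,994,050 | Orozco: $1,329,350 | Halvorsen: $959,600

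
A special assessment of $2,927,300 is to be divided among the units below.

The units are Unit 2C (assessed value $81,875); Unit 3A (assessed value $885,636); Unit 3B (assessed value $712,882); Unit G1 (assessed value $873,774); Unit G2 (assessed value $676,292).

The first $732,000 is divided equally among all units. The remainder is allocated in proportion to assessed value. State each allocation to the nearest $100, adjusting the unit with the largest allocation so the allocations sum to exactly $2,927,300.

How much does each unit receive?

First tranche $732,000 split equally: $146,400 each.
Remainder $2,195,300 by assessed value (total 3,230,459): Unit 2C 55,639.21 → $55,600; Unit 3A 601,845.34 → $601,800; Unit 3B 484,448.14 → $484,400; Unit G1 593,784.37 → $593,800; Unit G2 459,582.93 → $459,600.
Rounding difference +$100 on remainder applied to Unit 3A.
Totals: Unit 2C $146,400 + $55,600 = $202,000; Unit 3A $146,400 + $601,900 = $748,300; Unit 3B $146,400 + $484,400 = $630,800; Unit G1 $146,400 + $593,800 = $740,200; Unit G2 $146,400 + $459,600 = $606,000.

Unit 2C: $202,000; Unit 3A: $748,300; Unit 3B: $630,800; Unit G1: $740,200; Unit G2: $606,000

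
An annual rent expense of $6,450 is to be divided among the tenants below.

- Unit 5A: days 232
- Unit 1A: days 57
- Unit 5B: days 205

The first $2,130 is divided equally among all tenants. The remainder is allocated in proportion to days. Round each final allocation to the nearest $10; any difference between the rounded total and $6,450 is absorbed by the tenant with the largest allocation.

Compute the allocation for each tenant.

First tranche $2,130 split equally: $710 each.
Remainder $4,320 by days (total 494): Unit 5A 2,028.83 → $2,030; Unit 1A 498.46 → $500; Unit 5B 1,792.71 → $1,790.
Totals: Unit 5A $710 + $2,030 = $2,740; Unit 1A $710 + $500 = $1,210; Unit 5B $710 + $1,790 = $2,500.

Unit 5A: $2,740 · Unit 1A: $1,210 · Unit 5B: $2,500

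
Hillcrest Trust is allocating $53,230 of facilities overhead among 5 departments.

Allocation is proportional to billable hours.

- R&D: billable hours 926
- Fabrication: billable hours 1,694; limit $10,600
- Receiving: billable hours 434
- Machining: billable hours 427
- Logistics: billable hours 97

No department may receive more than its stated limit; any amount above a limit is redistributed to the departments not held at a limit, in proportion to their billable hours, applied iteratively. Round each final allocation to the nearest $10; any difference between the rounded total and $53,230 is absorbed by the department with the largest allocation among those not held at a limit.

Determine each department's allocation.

Billable hours total: 3,578.
Proportional shares (ignoring caps): R&D 13,776.13; Fabrication 25,201.68; Receiving 6,456.63; Machining 6,352.49; Logistics 1,443.07.
Cap binds for Fabrication ($10,600); balance $42,630 reallocated over remaining billable hours 1,884.
Shares after redistribution: R&D 20,952.96 → $20,950; Receiving 9,820.29 → $9,820; Machining 9,661.89 → $9,660; Logistics 2,194.86 → $2,190.
Rounding difference +$10 applied to R&D → $20,960.

R&D: $20,960 · Fabrication: $10,600 · Receiving: $9,820 · Machining: $9,660 · Logistics: $2,190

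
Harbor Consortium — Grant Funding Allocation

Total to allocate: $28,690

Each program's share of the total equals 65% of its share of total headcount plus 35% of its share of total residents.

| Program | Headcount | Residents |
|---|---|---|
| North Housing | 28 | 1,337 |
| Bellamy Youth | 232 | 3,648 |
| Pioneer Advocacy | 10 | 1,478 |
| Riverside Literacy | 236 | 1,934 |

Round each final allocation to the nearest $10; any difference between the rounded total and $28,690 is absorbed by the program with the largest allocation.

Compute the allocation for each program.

North Housing: $2,630; Bellamy Youth: $12,910; Pioneer Advocacy: $2,140; Riverside Literacy: $11,010

Headcount total 506; residents total 8,397.
Combined weights (65% headcount + 35% residents): North Housing 0.0917; Bellamy Youth 0.4501; Pioneer Advocacy 0.0745; Riverside Literacy 0.3838.
Unrounded shares: North Housing 2,630.78; Bellamy Youth 12,912.74; Pioneer Advocacy 2,136.00; Riverside Literacy 11,010.48.
At nearest $10: North Housing $2,630; Bellamy Youth $12,910; Pioneer Advocacy $2,140; Riverside Literacy $11,010. Sum = $28,690.
No rounding difference to absorb.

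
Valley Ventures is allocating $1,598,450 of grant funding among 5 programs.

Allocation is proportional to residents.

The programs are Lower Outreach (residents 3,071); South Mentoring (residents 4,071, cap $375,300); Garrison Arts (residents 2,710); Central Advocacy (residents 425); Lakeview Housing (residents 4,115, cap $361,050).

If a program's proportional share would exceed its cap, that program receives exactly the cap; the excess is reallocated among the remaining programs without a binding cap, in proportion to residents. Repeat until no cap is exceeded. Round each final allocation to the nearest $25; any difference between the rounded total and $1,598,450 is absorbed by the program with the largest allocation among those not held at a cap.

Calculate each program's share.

Total residents = 14,392.
Pro-rata shares before constraints: Lower Outreach 341,081.15; South Mentoring 452,146.33; Garrison Arts 300,986.62; Central Advocacy 47,202.70; Lakeview Housing 457,033.20.
Cap binds for South Mentoring ($375,300), Lakeview Housing ($361,050); residual $862,100 reallocated over remaining residents 6,206.
Shares after redistribution: Lower Outreach 426,604.75 → $426,600; Garrison Arts 376,456.82 → $376,450; Central Advocacy 59,038.43 → $59,050.

Lower Outreach: $426,600; South Mentoring: $375,300; Garrison Arts: $376,450; Central Advocacy: $59,050; Lakeview Housing: $361,050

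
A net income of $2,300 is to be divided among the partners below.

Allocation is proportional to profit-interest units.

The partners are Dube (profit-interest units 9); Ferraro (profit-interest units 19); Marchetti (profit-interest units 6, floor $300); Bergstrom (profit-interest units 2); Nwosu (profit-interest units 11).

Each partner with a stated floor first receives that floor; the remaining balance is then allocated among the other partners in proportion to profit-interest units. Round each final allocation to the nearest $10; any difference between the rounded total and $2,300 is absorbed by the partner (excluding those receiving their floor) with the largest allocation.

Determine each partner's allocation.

Dube: $440 · Ferraro: $920 · Marchetti: $300 · Bergstrom: $100 · Nwosu: $540

Fund the minimums — Marchetti $300. Residual $2,000.
Residual split over remaining profit-interest units 41: Dube 439.02 → $440; Ferraro 926.83 → $930; Bergstrom 97.56 → $100; Nwosu 536.59 → $540.
Rounding difference −$10 applied to Ferraro → $920.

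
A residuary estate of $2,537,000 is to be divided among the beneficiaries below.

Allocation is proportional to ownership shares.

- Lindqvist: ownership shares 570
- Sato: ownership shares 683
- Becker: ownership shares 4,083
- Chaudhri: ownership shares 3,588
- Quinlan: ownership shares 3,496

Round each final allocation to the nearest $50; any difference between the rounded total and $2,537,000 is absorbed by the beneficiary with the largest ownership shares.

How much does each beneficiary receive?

Lindqvist: $116,450; Sato: $139,500; Becker: $834,050; Chaudhri: $732,900; Quinlan: $714,100

Combined ownership shares = 570 + 683 + 4,083 + 3,588 + 3,496 = 12,420.
Raw shares: Lindqvist 116,432.37; Sato 139,514.57; Becker 834,023.43; Chaudhri 732,911.11; Quinlan 714,118.52.
After rounding ($50): Lindqvist $116,450; Sato $139,500; Becker $834,000; Chaudhri $732,900; Quinlan $714,100. Sum = $2,536,950.
Difference $2,537,000 − $2,536,950 = +$50 applied to largest ownership shares (Becker): Becker becomes $834,050.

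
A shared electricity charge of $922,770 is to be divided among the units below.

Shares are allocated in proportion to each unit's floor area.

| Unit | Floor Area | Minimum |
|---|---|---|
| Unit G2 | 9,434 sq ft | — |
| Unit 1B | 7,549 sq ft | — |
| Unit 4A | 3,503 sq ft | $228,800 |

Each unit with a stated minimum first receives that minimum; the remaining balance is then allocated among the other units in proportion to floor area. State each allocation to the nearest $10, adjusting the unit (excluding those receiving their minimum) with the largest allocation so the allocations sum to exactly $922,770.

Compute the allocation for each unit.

Guaranteed amounts: Unit 4A $228,800. Residual $693,970.
Residual split over remaining floor area 16,983: Unit G2 385,498.03 → $385,500; Unit 1B 308,471.97 → $308,470.

Unit G2: $385,500 · Unit 1B: $308,470 · Unit 4A: $228,800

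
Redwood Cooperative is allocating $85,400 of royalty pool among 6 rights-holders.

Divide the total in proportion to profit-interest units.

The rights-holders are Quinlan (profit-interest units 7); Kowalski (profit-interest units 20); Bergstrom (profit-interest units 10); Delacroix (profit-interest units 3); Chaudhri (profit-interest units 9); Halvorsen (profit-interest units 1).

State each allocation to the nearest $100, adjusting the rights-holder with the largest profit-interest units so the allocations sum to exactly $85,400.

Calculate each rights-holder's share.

Sum of profit-interest units: 50.
Pro-rata amounts: Quinlan 7/50 × $85,400 = 11,956.00; Kowalski 20/50 × $85,400 = 34,160.00; Bergstrom 10/50 × $85,400 = 17,080.00; Delacroix 3/50 × $85,400 = 5,124.00; Chaudhri 9/50 × $85,400 = 15,372.00; Halvorsen 1/50 × $85,400 = 1,708.00.
At nearest $100: Quinlan $12,000; Kowalski $34,200; Bergstrom $17,100; Delacroix $5,100; Chaudhri $15,400; Halvorsen $1,700. Sum = $85,500.
Difference $85,400 − $85,500 = −$100 applied to largest profit-interest units (Kowalski): Kowalski becomes $34,100.

Quinlan: $12,000 · Kowalski: $34,100 · Bergstrom: $17,100 · Delacroix: $5,100 · Chaudhri: $15,400 · Halvorsen: $1,700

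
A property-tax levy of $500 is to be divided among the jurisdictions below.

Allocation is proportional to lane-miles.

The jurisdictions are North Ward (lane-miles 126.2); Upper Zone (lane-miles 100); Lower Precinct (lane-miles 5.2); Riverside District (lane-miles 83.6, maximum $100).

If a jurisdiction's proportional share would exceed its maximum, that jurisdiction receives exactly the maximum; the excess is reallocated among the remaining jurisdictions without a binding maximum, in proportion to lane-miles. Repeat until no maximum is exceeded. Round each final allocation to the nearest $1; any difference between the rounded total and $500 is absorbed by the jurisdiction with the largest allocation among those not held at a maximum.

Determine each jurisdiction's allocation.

Sum of lane-miles: 315.
Proportional shares (ignoring caps): North Ward 200.32; Upper Zone 158.73; Lower Precinct 8.25; Riverside District 132.70.
Capped: Riverside District ($100); remaining pool $400 reallocated over remaining lane-miles 231.4.
Redistributed shares: North Ward 218.15 → $218; Upper Zone 172.86 → $173; Lower Precinct 8.99 → $9.

North Ward: $218 · Upper Zone: $173 · Lower Precinct: $9 · Riverside District: $100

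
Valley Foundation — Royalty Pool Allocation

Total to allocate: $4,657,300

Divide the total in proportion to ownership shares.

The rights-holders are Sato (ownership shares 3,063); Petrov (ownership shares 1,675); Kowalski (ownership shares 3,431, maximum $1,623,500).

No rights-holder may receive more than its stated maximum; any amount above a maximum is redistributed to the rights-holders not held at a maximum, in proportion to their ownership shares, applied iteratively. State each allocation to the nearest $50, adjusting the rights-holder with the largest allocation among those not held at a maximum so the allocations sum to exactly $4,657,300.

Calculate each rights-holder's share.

Ownership shares total: 8,169.
Unconstrained shares: Sato 1,746,273.71; Petrov 954,948.89; Kowalski 1,956,077.40.
Cap binds for Kowalski ($1,623,500); balance $3,033,800 reallocated over remaining ownership shares 4,738.
Redistributed shares: Sato 1,961,276.78 → $1,961,300; Petrov 1,072,523.22 → $1,072,500.

Sato: $1,961,300 | Petrov: $1,072,500 | Kowalski: $1,623,500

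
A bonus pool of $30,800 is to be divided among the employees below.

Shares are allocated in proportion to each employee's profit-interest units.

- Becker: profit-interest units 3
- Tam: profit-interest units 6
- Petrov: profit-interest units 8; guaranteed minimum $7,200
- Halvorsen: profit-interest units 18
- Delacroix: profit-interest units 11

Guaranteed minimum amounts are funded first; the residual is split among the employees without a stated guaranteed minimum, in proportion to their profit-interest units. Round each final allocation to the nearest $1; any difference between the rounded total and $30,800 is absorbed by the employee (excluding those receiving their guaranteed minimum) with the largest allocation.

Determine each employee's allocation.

Becker: $1,863; Tam: $3,726; Petrov: $7,200; Halvorsen: $11,179; Delacroix: $6,832

Fund the minimums — Petrov $7,200. Balance $23,600.
Balance split over remaining profit-interest units 38: Becker 1,863.16 → $1,863; Tam 3,726.32 → $3,726; Halvorsen 11,178.95 → $11,179; Delacroix 6,831.58 → $6,832.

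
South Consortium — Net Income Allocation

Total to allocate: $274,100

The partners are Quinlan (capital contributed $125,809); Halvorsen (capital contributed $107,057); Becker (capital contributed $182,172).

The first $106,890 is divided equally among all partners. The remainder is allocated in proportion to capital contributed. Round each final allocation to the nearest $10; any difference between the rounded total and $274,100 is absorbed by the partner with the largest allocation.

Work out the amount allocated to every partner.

$106,890 shared equally gives $35,630 per partner.
Remainder $167,210 by capital contributed (total 415,038): Quinlan 50,685.78 → $50,690; Halvorsen 43,130.99 → $43,130; Becker 73,393.23 → $73,390.
Totals: Quinlan $35,630 + $50,690 = $86,320; Halvorsen $35,630 + $43,130 = $78,760; Becker $35,630 + $73,390 = $109,020.

Quinlan: $86,320 | Halvorsen: $78,760 | Becker: $109,020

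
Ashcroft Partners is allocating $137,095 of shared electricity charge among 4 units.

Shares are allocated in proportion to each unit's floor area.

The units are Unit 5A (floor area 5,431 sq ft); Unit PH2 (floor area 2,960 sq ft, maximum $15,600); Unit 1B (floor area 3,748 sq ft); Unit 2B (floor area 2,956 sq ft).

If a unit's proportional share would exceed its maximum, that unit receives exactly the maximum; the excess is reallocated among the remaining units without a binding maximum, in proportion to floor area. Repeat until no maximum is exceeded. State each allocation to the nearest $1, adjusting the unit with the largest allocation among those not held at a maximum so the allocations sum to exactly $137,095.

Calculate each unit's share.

Total floor area = 15,095.
Proportional shares (ignoring caps): Unit 5A 49,325.14; Unit PH2 26,883.15; Unit 1B 34,039.88; Unit 2B 26,846.82.
Capped: Unit PH2 ($15,600); residual $121,495 reallocated over remaining floor area 12,135.
Redistributed shares: Unit 5A 54,374.89 → $54,375; Unit 1B 37,524.78 → $37,525; Unit 2B 29,595.32 → $29,595.

Unit 5A: $54,375; Unit PH2: $15,600; Unit 1B: $37,525; Unit 2B: $29,595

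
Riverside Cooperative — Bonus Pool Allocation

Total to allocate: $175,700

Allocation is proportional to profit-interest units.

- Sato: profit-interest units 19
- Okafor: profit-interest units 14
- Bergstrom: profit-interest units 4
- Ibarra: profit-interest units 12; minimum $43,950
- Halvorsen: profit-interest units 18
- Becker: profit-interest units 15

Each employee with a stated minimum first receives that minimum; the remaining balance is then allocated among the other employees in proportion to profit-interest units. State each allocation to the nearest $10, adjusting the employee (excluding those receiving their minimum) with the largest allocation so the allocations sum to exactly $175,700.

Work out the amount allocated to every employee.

Guaranteed amounts: Ibarra $43,950. Residual $131,750.
Residual split over remaining profit-interest units 70: Sato 35,760.71 → $35,760; Okafor 26,350.00 → $26,350; Bergstrom 7,528.57 → $7,530; Halvorsen 33,878.57 → $33,880; Becker 28,232.14 → $28,230.

Sato: $35,760; Okafor: $26,350; Bergstrom: $7,530; Ibarra: $43,950; Halvorsen: $33,880; Becker: $28,230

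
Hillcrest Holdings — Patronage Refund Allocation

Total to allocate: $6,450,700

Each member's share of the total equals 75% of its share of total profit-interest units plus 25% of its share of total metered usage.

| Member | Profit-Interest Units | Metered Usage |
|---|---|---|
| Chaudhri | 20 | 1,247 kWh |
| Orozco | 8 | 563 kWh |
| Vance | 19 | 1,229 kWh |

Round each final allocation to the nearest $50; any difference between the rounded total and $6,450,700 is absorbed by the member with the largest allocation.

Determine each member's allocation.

Chaudhri: $2,720,450 | Orozco: $1,122,250 | Vance: $2,608,000

Totals — profit-interest units 47, metered usage 3,039.
Blended shares (75% profit-interest units + 25% metered usage): Chaudhri 0.4217; Orozco 0.1740; Vance 0.4043.
Pro-rata amounts: Chaudhri 2,720,466.76; Orozco 1,122,255.06; Vance 2,607,978.18.
At nearest $50: Chaudhri $2,720,450; Orozco $1,122,250; Vance $2,608,000. Sum = $6,450,700.
Sum already equals the total — no adjustment.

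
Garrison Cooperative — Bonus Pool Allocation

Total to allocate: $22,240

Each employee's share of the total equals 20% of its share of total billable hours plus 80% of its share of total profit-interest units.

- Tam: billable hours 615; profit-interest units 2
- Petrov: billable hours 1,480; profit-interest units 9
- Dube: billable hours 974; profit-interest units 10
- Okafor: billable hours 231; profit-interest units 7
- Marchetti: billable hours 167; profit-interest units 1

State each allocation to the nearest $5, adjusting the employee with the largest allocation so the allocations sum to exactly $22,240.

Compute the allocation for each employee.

Tam: $2,015 · Petrov: $7,420 · Dube: $7,385 · Okafor: $4,590 · Marchetti: $830

Totals — billable hours 3,467, profit-interest units 29.
Combined weights (20% billable hours + 80% profit-interest units): Tam 0.0906; Petrov 0.3337; Dube 0.3320; Okafor 0.2064; Marchetti 0.0372.
Pro-rata amounts: Tam 2,016.05; Petrov 7,420.43; Dube 7,384.77; Okafor 4,590.98; Marchetti 827.77.
Rounded to nearest $5: Tam $2,015; Petrov $7,420; Dube $7,385; Okafor $4,590; Marchetti $830. Sum = $22,240.
No rounding difference to absorb.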